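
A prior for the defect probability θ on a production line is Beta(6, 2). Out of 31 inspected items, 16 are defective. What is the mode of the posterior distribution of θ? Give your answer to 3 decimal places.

Prior: Beta(6, 2).
Data: 16 successes in 31 trials. The binomial likelihood contributes θ^16(1−θ)^15, so the posterior is Beta(6+16, 2+15) = Beta(22, 17).
For Beta(a, b) with a, b > 1 the mode is (a−1)/(a+b−2) = 21/37 ≈ 0.568.

θ̂_MAP = 0.568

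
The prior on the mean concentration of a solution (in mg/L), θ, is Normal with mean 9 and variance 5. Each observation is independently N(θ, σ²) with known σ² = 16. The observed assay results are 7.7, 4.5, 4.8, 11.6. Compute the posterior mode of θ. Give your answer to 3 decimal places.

n = 4; x̄ = (7.7 + 4.5 + 4.8 + 11.6)/4 = 28.6/4 = 7.15.
For a Normal prior and Normal likelihood with known variance, the posterior is Normal; its mode equals its mean, the precision-weighted average.
Prior precision 1/σ₀² = 1/5 = 0.2; data precision n/σ² = 4/16 = 0.25.
θ̂ = (0.2·9 + 0.25·7.15) / (0.2 + 0.25) = 3.5875/0.45 = 287/36 ≈ 7.972.

θ̂_MAP = 7.972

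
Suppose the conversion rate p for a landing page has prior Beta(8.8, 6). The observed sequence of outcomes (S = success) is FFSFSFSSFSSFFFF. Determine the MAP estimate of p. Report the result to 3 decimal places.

Prior: Beta(8.8, 6).
Data: 6 successes in 15 trials (from the sequence). The binomial likelihood contributes p^6(1−p)^9, so the posterior is Beta(8.8+6, 6+9) = Beta(14.8, 15).
For Beta(a, b) with a, b > 1 the mode is (a−1)/(a+b−2) = 13.8/27.8 ≈ 0.496.

p̂_MAP = 0.496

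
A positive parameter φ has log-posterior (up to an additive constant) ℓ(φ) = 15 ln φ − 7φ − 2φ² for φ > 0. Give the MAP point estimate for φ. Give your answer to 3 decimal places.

ℓ'(φ) = 15/φ − 7 − 4φ. Setting this to zero and multiplying by φ: 4φ² + 7φ − 15 = 0.
φ = (−7 + √(7² + 4·4·15)) / (2·4) = (−7 + √289) / 8 = (−7 + 17)/8 = 5/4.
ℓ''(φ) = −15/φ² − 4 < 0, confirming a maximum.

φ̂_MAP = 1.250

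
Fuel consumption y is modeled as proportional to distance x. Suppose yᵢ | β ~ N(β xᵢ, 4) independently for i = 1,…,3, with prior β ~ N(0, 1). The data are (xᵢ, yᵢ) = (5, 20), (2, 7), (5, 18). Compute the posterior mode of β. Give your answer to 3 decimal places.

log p(β | y) = −Σ(yᵢ − βxᵢ)²/(2·4) − β²/(2·1) + const.
Setting the derivative to zero: Σxᵢ(yᵢ − βxᵢ)/4 − β/1 = 0, so β = Σxᵢyᵢ / (Σxᵢ² + σ²/τ²).
Σxᵢyᵢ = 5·20 + 2·7 + 5·18 = 204; Σxᵢ² = 54; σ²/τ² = 4.
β̂_MAP = 204 / (54 + 4) = 204/58 ≈ 3.517.

β̂_MAP = 3.517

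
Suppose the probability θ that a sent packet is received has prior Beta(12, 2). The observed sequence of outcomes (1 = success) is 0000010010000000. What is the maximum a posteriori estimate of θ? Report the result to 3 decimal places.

θ̂_MAP = 0.464

Prior: Beta(12, 2).
Data: 2 successes in 16 trials (from the sequence). The binomial likelihood contributes θ^2(1−θ)^14, so the posterior is Beta(12+2, 2+14) = Beta(14, 16).
For Beta(a, b) with a, b > 1 the mode is (a−1)/(a+b−2) = 13/28 ≈ 0.464.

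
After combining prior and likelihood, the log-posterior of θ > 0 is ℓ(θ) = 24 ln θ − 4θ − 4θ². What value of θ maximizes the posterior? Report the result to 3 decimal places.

ℓ'(θ) = 24/θ − 4 − 8θ. Setting this to zero and multiplying by θ: 8θ² + 4θ − 24 = 0.
θ = (−4 + √(4² + 4·8·24)) / (2·8) = (−4 + √784) / 16 = (−4 + 28)/16 = 3/2.
ℓ''(θ) = −24/θ² − 8 < 0, confirming a maximum.

θ̂_MAP = 1.500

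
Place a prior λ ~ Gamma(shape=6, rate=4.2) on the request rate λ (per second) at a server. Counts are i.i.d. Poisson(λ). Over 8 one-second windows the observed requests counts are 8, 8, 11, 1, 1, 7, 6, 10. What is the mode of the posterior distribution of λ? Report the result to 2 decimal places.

λ̂_MAP = 4.67

Σxᵢ = 8+8+11+1+1+7+6+10 = 52, with n = 8.
Posterior ∝ λ^5e^(−4.2λ) · λ^52e^(−8λ) = λ^57e^(−12.2λ), i.e. Gamma(shape=58, rate=12.2).
The mode of a Gamma(a, b) with a ≥ 1 (shape–rate) is (a−1)/b = 57/12.2 ≈ 4.67.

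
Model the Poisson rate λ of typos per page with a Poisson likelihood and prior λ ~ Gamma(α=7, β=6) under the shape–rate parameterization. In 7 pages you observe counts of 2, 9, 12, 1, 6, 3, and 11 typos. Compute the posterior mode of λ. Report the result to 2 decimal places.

λ̂_MAP = 3.85

Σxᵢ = 2+9+12+1+6+3+11 = 44, with n = 7.
Posterior ∝ λ^6e^(−6λ) · λ^44e^(−7λ) = λ^50e^(−13λ), i.e. Gamma(shape=51, rate=13).
The mode of a Gamma(a, b) with a ≥ 1 (shape–rate) is (a−1)/b = 50/13 ≈ 3.85.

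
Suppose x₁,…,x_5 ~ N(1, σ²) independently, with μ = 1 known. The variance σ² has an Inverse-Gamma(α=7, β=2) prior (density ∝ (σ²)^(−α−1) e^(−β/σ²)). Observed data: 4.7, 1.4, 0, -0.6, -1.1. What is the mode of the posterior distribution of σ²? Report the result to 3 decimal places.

Sum of squared deviations about the known mean: SS = (4.7−1)² + (1.4−1)² + (0−1)² + (-0.6−1)² + (-1.1−1)² = 21.82.
The Normal likelihood contributes (σ²)^(−n/2) exp(−SS/(2σ²)), so the posterior is Inverse-Gamma(α + n/2, β + SS/2) = Inverse-Gamma(9.5, 12.91).
The mode of Inverse-Gamma(a, b) is b/(a+1) = 12.91/10.5 ≈ 1.230.

σ̂²_MAP = 1.230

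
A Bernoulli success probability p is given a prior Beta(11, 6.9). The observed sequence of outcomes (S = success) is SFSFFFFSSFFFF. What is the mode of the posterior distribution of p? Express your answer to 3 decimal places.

p̂_MAP = 0.484

Prior: Beta(11, 6.9).
Data: 4 successes in 13 trials (from the sequence). The binomial likelihood contributes p^4(1−p)^9, so the posterior is Beta(11+4, 6.9+9) = Beta(15, 15.9).
For Beta(a, b) with a, b > 1 the mode is (a−1)/(a+b−2) = 14/28.9 ≈ 0.484.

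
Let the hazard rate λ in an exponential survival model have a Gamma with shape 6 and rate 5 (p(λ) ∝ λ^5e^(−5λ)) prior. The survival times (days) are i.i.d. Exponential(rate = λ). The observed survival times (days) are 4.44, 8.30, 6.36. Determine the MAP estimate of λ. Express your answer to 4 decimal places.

The Exponential(rate=λ) likelihood is ∝ λ^n e^(−λΣtᵢ). Here n = 3 and Σtᵢ = 4.44 + 8.30 + 6.36 = 19.10.
Posterior ∝ λ^5e^(−5λ) · λ^3e^(−19.10λ) = λ^8e^(−24.10λ), i.e. Gamma(9, 24.10).
Mode = (a−1)/b = 8/24.10 ≈ 0.3320.

λ̂_MAP = 0.3320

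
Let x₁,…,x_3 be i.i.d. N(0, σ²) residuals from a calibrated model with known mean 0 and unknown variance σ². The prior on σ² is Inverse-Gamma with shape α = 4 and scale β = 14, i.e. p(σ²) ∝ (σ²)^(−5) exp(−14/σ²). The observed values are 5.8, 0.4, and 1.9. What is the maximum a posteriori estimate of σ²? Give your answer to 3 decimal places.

Sum of squared deviations about the known mean: SS = (5.8−0)² + (0.4−0)² + (1.9−0)² = 37.41.
The Normal likelihood contributes (σ²)^(−n/2) exp(−SS/(2σ²)), so the posterior is Inverse-Gamma(α + n/2, β + SS/2) = Inverse-Gamma(5.5, 32.705).
The mode of Inverse-Gamma(a, b) is b/(a+1) = 32.705/6.5 ≈ 5.032.

σ̂²_MAP = 5.032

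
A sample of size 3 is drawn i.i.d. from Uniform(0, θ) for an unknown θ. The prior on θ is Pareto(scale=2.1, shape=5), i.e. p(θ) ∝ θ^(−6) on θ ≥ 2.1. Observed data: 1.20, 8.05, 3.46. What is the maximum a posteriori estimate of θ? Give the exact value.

θ̂_MAP = 8.05

The Uniform(0, θ) likelihood is θ^(−n) for θ ≥ max(xᵢ), zero otherwise. Here max(xᵢ) = 8.05.
Posterior ∝ θ^(−6) · θ^(−3) = θ^(−9) on θ ≥ max(2.1, 8.05) = 8.05.
This density is strictly decreasing in θ, so the posterior mode lies at the lower boundary of the support.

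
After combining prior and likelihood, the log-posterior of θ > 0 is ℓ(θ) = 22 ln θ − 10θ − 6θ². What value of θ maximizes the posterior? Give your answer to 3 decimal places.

ℓ'(θ) = 22/θ − 10 − 12θ. Setting this to zero and multiplying by θ: 12θ² + 10θ − 22 = 0.
θ = (−10 + √(10² + 4·12·22)) / (2·12) = (−10 + √1156) / 24 = (−10 + 34)/24 = 1.
ℓ''(θ) = −22/θ² − 12 < 0, confirming a maximum.

θ̂_MAP = 1.000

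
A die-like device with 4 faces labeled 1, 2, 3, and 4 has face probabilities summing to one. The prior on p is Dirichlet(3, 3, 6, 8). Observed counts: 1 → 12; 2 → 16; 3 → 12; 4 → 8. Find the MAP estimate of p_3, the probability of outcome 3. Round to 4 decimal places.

The posterior is Dirichlet(αᵢ + nᵢ) = Dirichlet(15, 19, 18, 16).
For a Dirichlet(a₁,…,a_K) with all aᵢ > 1, the mode has j-th component (aⱼ − 1)/(Σaᵢ − K).
Here Σaᵢ = 68 and K = 4, so p_3 = (18 − 1)/(68 − 4) = 17/64 ≈ 0.2656.

MAP estimate: 0.2656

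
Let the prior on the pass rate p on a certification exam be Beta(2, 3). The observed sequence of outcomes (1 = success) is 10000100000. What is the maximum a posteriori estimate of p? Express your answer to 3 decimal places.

p̂_MAP = 0.214

Prior: Beta(2, 3).
Data: 2 successes in 11 trials (from the sequence). The binomial likelihood contributes p^2(1−p)^9, so the posterior is Beta(2+2, 3+9) = Beta(4, 12).
For Beta(a, b) with a, b > 1 the mode is (a−1)/(a+b−2) = 3/14 ≈ 0.214.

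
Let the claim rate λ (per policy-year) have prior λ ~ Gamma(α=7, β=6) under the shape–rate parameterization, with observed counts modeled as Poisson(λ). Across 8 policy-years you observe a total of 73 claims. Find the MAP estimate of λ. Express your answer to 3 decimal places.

Σxᵢ = 73, n = 8.
Posterior ∝ λ^6e^(−6λ) · λ^73e^(−8λ) = λ^79e^(−14λ), i.e. Gamma(shape=80, rate=14).
The mode of a Gamma(a, b) with a ≥ 1 (shape–rate) is (a−1)/b = 79/14 ≈ 5.643.

λ̂_MAP = 5.643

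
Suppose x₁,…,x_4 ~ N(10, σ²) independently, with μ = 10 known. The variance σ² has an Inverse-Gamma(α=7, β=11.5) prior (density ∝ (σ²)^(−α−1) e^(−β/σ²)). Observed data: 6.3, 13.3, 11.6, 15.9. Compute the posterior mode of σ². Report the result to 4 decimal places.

Sum of squared deviations about the known mean: SS = (6.3−10)² + (13.3−10)² + (11.6−10)² + (15.9−10)² = 61.95.
The Normal likelihood contributes (σ²)^(−n/2) exp(−SS/(2σ²)), so the posterior is Inverse-Gamma(α + n/2, β + SS/2) = Inverse-Gamma(9, 42.475).
The mode of Inverse-Gamma(a, b) is b/(a+1) = 42.475/10 ≈ 4.2475.

σ̂²_MAP = 4.2475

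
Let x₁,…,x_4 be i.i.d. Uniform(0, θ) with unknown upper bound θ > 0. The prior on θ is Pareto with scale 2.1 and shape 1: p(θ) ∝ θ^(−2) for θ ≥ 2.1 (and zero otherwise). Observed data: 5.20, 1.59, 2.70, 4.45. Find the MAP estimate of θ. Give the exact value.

θ̂_MAP = 5.20

The Uniform(0, θ) likelihood is θ^(−n) for θ ≥ max(xᵢ), zero otherwise. Here max(xᵢ) = 5.20.
Posterior ∝ θ^(−2) · θ^(−4) = θ^(−6) on θ ≥ max(2.1, 5.20) = 5.20.
This density is strictly decreasing in θ, so the posterior mode lies at the lower boundary of the support.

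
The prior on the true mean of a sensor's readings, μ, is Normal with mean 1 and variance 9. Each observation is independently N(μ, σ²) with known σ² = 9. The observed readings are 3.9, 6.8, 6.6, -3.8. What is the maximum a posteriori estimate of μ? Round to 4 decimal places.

n = 4; x̄ = (3.9 + 6.8 + 6.6 + (-3.8))/4 = 13.5/4 = 3.375.
For a Normal prior and Normal likelihood with known variance, the posterior is Normal; its mode equals its mean, the precision-weighted average.
Prior precision 1/σ₀² = 1/9; data precision n/σ² = 4/9.
μ̂ = ((1/9)·1 + (4/9)·3.375) / (1/9 + 4/9) = (29/18)/(5/9) = 2.9000.

μ̂_MAP = 2.9000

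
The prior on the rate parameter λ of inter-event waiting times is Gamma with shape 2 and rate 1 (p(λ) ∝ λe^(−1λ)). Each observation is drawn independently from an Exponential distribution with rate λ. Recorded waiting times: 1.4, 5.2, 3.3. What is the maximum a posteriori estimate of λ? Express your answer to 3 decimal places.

The Exponential(rate=λ) likelihood is ∝ λ^n e^(−λΣtᵢ). Here n = 3 and Σtᵢ = 1.4 + 5.2 + 3.3 = 9.9.
Posterior ∝ λe^(−1λ) · λ^3e^(−9.9λ) = λ^4e^(−10.9λ), i.e. Gamma(5, 10.9).
Mode = (a−1)/b = 4/10.9 ≈ 0.367.

λ̂_MAP = 0.367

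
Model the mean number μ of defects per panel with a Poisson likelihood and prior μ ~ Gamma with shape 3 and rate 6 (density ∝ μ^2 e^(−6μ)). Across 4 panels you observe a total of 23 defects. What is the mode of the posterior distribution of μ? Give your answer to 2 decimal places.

μ̂_MAP = 2.50

Σxᵢ = 23, n = 4.
Posterior ∝ μ^2e^(−6μ) · μ^23e^(−4μ) = μ^25e^(−10μ), i.e. Gamma(shape=26, rate=10).
The mode of a Gamma(a, b) with a ≥ 1 (shape–rate) is (a−1)/b = 25/10 ≈ 2.50.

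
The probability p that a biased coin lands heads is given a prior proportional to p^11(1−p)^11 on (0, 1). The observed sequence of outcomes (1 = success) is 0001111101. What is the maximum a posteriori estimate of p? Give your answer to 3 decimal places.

p̂_MAP = 0.531

The prior density ∝ p^11(1−p)^11 is the kernel of Beta(12, 12).
Data: 6 successes in 10 trials (from the sequence). The binomial likelihood contributes p^6(1−p)^4, so the posterior is Beta(12+6, 12+4) = Beta(18, 16).
For Beta(a, b) with a, b > 1 the mode is (a−1)/(a+b−2) = 17/32 ≈ 0.531.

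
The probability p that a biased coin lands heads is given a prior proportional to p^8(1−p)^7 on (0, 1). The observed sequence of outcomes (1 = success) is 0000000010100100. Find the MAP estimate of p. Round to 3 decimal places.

The prior density ∝ p^8(1−p)^7 is the kernel of Beta(9, 8).
Data: 3 successes in 16 trials (from the sequence). The binomial likelihood contributes p^3(1−p)^13, so the posterior is Beta(9+3, 8+13) = Beta(12, 21).
For Beta(a, b) with a, b > 1 the mode is (a−1)/(a+b−2) = 11/31 ≈ 0.355.

p̂_MAP = 0.355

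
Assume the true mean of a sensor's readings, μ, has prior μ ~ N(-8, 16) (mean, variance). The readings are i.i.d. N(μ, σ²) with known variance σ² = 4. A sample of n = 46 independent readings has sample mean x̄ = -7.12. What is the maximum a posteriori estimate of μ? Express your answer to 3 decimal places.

n = 46, x̄ = -7.12.
For a Normal prior and Normal likelihood with known variance, the posterior is Normal; its mode equals its mean, the precision-weighted average.
Prior precision 1/σ₀² = 1/16 = 0.0625; data precision n/σ² = 46/4 = 11.5.
μ̂ = (0.0625·(-8) + 11.5·(-7.12)) / (0.0625 + 11.5) = (-82.38)/11.5625 = -32952/4625 ≈ -7.125.

μ̂_MAP = -7.125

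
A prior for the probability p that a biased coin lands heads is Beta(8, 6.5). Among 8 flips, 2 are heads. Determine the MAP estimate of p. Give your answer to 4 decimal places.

p̂_MAP = 0.4390

Prior: Beta(8, 6.5).
Data: 2 successes in 8 trials. The binomial likelihood contributes p^2(1−p)^6, so the posterior is Beta(8+2, 6.5+6) = Beta(10, 12.5).
For Beta(a, b) with a, b > 1 the mode is (a−1)/(a+b−2) = 9/20.5 ≈ 0.4390.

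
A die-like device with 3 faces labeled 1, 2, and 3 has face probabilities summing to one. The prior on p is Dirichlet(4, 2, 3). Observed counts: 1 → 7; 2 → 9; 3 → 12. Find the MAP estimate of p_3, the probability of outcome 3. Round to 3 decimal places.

MAP estimate: 0.412

The posterior is Dirichlet(αᵢ + nᵢ) = Dirichlet(11, 11, 15).
For a Dirichlet(a₁,…,a_K) with all aᵢ > 1, the mode has j-th component (aⱼ − 1)/(Σaᵢ − K).
Here Σaᵢ = 37 and K = 3, so p_3 = (15 − 1)/(37 − 3) = 14/34 ≈ 0.412.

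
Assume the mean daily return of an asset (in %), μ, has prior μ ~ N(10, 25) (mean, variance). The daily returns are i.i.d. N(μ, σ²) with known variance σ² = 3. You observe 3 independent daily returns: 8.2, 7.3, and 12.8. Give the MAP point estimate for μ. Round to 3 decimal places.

μ̂_MAP = 9.455

n = 3; x̄ = (8.2 + 7.3 + 12.8)/3 = 28.3/3 = 283/30 ≈ 9.4333.
For a Normal prior and Normal likelihood with known variance, the posterior is Normal; its mode equals its mean, the precision-weighted average.
Prior precision 1/σ₀² = 1/25 = 0.04; data precision n/σ² = 3/3 = 1.
μ̂ = (0.04·10 + 1·(283/30)) / (0.04 + 1) = (59/6)/1.04 = 1475/156 ≈ 9.455.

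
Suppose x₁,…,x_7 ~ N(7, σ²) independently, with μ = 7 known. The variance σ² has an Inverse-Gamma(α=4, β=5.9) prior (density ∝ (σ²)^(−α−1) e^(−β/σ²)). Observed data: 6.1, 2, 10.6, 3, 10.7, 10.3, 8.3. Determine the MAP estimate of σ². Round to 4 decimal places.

σ̂²_MAP = 5.4612

Sum of squared deviations about the known mean: SS = (6.1−7)² + (2−7)² + (10.6−7)² + (3−7)² + (10.7−7)² + (10.3−7)² + (8.3−7)² = 81.04.
The Normal likelihood contributes (σ²)^(−n/2) exp(−SS/(2σ²)), so the posterior is Inverse-Gamma(α + n/2, β + SS/2) = Inverse-Gamma(7.5, 46.42).
The mode of Inverse-Gamma(a, b) is b/(a+1) = 46.42/8.5 ≈ 5.4612.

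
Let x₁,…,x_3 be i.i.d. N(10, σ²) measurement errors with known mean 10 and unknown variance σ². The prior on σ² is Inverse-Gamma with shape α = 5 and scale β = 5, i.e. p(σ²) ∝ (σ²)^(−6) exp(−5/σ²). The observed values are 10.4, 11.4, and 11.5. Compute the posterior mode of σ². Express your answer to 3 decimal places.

Sum of squared deviations about the known mean: SS = (10.4−10)² + (11.4−10)² + (11.5−10)² = 4.37.
The Normal likelihood contributes (σ²)^(−n/2) exp(−SS/(2σ²)), so the posterior is Inverse-Gamma(α + n/2, β + SS/2) = Inverse-Gamma(6.5, 7.185).
The mode of Inverse-Gamma(a, b) is b/(a+1) = 7.185/7.5 ≈ 0.958.

σ̂²_MAP = 0.958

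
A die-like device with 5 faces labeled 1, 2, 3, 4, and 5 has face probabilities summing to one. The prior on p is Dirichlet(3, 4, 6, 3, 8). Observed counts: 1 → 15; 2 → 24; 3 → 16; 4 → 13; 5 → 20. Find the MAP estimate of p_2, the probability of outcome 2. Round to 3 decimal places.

MAP estimate: 0.252

The posterior is Dirichlet(αᵢ + nᵢ) = Dirichlet(18, 28, 22, 16, 28).
For a Dirichlet(a₁,…,a_K) with all aᵢ > 1, the mode has j-th component (aⱼ − 1)/(Σaᵢ − K).
Here Σaᵢ = 112 and K = 5, so p_2 = (28 − 1)/(112 − 5) = 27/107 ≈ 0.252.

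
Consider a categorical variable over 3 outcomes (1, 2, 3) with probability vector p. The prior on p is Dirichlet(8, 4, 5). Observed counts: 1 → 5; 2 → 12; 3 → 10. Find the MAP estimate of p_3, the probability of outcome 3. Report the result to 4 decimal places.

The posterior is Dirichlet(αᵢ + nᵢ) = Dirichlet(13, 16, 15).
For a Dirichlet(a₁,…,a_K) with all aᵢ > 1, the mode has j-th component (aⱼ − 1)/(Σaᵢ − K).
Here Σaᵢ = 44 and K = 3, so p_3 = (15 − 1)/(44 − 3) = 14/41 ≈ 0.3415.

MAP estimate: 0.3415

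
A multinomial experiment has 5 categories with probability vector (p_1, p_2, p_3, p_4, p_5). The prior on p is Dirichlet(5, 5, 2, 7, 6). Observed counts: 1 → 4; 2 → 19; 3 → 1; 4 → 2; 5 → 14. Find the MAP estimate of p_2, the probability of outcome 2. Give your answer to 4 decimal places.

MAP estimate: 0.3833

The posterior is Dirichlet(αᵢ + nᵢ) = Dirichlet(9, 24, 3, 9, 20).
For a Dirichlet(a₁,…,a_K) with all aᵢ > 1, the mode has j-th component (aⱼ − 1)/(Σaᵢ − K).
Here Σaᵢ = 65 and K = 5, so p_2 = (24 − 1)/(65 − 5) = 23/60 ≈ 0.3833.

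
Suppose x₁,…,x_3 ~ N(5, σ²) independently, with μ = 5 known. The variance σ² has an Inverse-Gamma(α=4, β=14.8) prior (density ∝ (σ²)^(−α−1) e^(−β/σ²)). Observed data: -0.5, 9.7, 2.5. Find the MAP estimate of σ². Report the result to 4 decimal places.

σ̂²_MAP = 6.7838

Sum of squared deviations about the known mean: SS = (-0.5−5)² + (9.7−5)² + (2.5−5)² = 58.59.
The Normal likelihood contributes (σ²)^(−n/2) exp(−SS/(2σ²)), so the posterior is Inverse-Gamma(α + n/2, β + SS/2) = Inverse-Gamma(5.5, 44.095).
The mode of Inverse-Gamma(a, b) is b/(a+1) = 44.095/6.5 ≈ 6.7838.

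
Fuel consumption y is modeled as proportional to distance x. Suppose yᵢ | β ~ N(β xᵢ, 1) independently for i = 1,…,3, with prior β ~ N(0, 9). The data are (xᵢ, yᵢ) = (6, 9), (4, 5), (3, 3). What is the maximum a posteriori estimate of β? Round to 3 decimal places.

β̂_MAP = 1.358

log p(β | y) = −Σ(yᵢ − βxᵢ)²/(2·1) − β²/(2·9) + const.
Setting the derivative to zero: Σxᵢ(yᵢ − βxᵢ)/1 − β/9 = 0, so β = Σxᵢyᵢ / (Σxᵢ² + σ²/τ²).
Σxᵢyᵢ = 6·9 + 4·5 + 3·3 = 83; Σxᵢ² = 61; σ²/τ² = 1/9.
β̂_MAP = 83 / (61 + 1/9) = 83/(550/9) = 747/550 ≈ 1.358.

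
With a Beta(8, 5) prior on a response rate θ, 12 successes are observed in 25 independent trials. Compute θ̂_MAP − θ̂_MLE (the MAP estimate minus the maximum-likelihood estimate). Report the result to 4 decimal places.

Posterior is Beta(20, 18); MAP = (20−1)/(38−2) = 19/36 ≈ 0.52778.
MLE ignores the prior: θ̂_MLE = k/n = 12/25 ≈ 0.48000.
Difference = 19/36 − 12/25 = 43/900 ≈ 0.0478.

MAP − MLE = 0.0478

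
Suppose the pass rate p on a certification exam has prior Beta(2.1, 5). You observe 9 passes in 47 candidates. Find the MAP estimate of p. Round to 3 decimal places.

p̂_MAP = 0.194

Prior: Beta(2.1, 5).
Data: 9 successes in 47 trials. The binomial likelihood contributes p^9(1−p)^38, so the posterior is Beta(2.1+9, 5+38) = Beta(11.1, 43).
For Beta(a, b) with a, b > 1 the mode is (a−1)/(a+b−2) = 10.1/52.1 ≈ 0.194.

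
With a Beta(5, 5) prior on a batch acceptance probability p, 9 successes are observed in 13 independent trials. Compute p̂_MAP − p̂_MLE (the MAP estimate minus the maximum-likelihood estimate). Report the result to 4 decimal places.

MAP − MLE = -0.0733

Posterior is Beta(14, 9); MAP = (14−1)/(23−2) = 13/21 ≈ 0.61905.
MLE ignores the prior: p̂_MLE = k/n = 9/13 ≈ 0.69231.
Difference = 13/21 − 9/13 = -20/273 ≈ -0.0733.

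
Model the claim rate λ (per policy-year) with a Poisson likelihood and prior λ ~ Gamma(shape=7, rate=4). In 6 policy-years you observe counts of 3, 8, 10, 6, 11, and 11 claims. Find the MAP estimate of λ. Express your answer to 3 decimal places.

λ̂_MAP = 5.500

Σxᵢ = 3+8+10+6+11+11 = 49, with n = 6.
Posterior ∝ λ^6e^(−4λ) · λ^49e^(−6λ) = λ^55e^(−10λ), i.e. Gamma(shape=56, rate=10).
The mode of a Gamma(a, b) with a ≥ 1 (shape–rate) is (a−1)/b = 55/10 ≈ 5.500.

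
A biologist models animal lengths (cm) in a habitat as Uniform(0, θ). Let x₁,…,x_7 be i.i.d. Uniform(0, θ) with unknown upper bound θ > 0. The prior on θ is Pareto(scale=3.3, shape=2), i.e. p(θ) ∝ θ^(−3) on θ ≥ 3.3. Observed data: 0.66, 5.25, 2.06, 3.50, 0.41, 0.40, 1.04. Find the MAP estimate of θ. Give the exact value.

The Uniform(0, θ) likelihood is θ^(−n) for θ ≥ max(xᵢ), zero otherwise. Here max(xᵢ) = 5.25.
Posterior ∝ θ^(−3) · θ^(−7) = θ^(−10) on θ ≥ max(3.3, 5.25) = 5.25.
This density is strictly decreasing in θ, so the posterior mode lies at the lower boundary of the support.

θ̂_MAP = 5.25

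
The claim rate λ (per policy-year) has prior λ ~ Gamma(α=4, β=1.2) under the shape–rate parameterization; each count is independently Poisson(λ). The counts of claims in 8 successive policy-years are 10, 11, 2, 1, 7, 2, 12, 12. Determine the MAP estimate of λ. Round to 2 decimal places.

λ̂_MAP = 6.52

Σxᵢ = 10+11+2+1+7+2+12+12 = 57, with n = 8.
Posterior ∝ λ^3e^(−1.2λ) · λ^57e^(−8λ) = λ^60e^(−9.2λ), i.e. Gamma(shape=61, rate=9.2).
The mode of a Gamma(a, b) with a ≥ 1 (shape–rate) is (a−1)/b = 60/9.2 ≈ 6.52.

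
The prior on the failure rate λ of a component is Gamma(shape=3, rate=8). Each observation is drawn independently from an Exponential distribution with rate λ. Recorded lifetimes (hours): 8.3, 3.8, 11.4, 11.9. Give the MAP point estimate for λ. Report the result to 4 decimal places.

The Exponential(rate=λ) likelihood is ∝ λ^n e^(−λΣtᵢ). Here n = 4 and Σtᵢ = 8.3 + 3.8 + 11.4 + 11.9 = 35.4.
Posterior ∝ λ^2e^(−8λ) · λ^4e^(−35.4λ) = λ^6e^(−43.4λ), i.e. Gamma(7, 43.4).
Mode = (a−1)/b = 6/43.4 ≈ 0.1382.

λ̂_MAP = 0.1382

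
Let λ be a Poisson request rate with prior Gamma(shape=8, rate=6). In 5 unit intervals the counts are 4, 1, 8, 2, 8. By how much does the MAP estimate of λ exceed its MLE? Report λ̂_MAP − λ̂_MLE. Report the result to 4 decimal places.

Σxᵢ = 23. Posterior is Gamma(31, 11); MAP = (31−1)/11 = 30/11 ≈ 2.72727.
MLE = x̄ = 23/5 ≈ 4.60000.
Difference = 30/11 − 23/5 = -103/55 ≈ -1.8727.

MAP − MLE = -1.8727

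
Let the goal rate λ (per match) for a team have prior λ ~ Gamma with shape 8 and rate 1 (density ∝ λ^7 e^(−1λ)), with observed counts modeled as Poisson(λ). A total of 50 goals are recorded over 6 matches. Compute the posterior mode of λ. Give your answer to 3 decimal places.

Σxᵢ = 50, n = 6.
Posterior ∝ λ^7e^(−1λ) · λ^50e^(−6λ) = λ^57e^(−7λ), i.e. Gamma(shape=58, rate=7).
The mode of a Gamma(a, b) with a ≥ 1 (shape–rate) is (a−1)/b = 57/7 ≈ 8.143.

λ̂_MAP = 8.143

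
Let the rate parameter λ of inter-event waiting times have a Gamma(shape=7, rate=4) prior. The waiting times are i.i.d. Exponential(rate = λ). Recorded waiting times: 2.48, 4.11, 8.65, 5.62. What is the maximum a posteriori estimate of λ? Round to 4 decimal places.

λ̂_MAP = 0.4023

The Exponential(rate=λ) likelihood is ∝ λ^n e^(−λΣtᵢ). Here n = 4 and Σtᵢ = 2.48 + 4.11 + 8.65 + 5.62 = 20.86.
Posterior ∝ λ^6e^(−4λ) · λ^4e^(−20.86λ) = λ^10e^(−24.86λ), i.e. Gamma(11, 24.86).
Mode = (a−1)/b = 10/24.86 ≈ 0.4023.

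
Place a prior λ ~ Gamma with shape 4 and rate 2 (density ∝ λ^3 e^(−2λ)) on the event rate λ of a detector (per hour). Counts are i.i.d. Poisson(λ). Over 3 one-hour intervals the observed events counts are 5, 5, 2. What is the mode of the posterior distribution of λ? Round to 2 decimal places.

λ̂_MAP = 3.00

Σxᵢ = 5+5+2 = 12, with n = 3.
Posterior ∝ λ^3e^(−2λ) · λ^12e^(−3λ) = λ^15e^(−5λ), i.e. Gamma(shape=16, rate=5).
The mode of a Gamma(a, b) with a ≥ 1 (shape–rate) is (a−1)/b = 15/5 ≈ 3.00.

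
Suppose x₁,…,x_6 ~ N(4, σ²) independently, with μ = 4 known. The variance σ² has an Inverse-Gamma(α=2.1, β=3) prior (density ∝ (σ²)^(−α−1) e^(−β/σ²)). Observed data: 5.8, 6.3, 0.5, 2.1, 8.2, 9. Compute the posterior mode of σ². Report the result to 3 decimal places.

σ̂²_MAP = 5.986

Sum of squared deviations about the known mean: SS = (5.8−4)² + (6.3−4)² + (0.5−4)² + (2.1−4)² + (8.2−4)² + (9−4)² = 67.03.
The Normal likelihood contributes (σ²)^(−n/2) exp(−SS/(2σ²)), so the posterior is Inverse-Gamma(α + n/2, β + SS/2) = Inverse-Gamma(5.1, 36.515).
The mode of Inverse-Gamma(a, b) is b/(a+1) = 36.515/6.1 ≈ 5.986.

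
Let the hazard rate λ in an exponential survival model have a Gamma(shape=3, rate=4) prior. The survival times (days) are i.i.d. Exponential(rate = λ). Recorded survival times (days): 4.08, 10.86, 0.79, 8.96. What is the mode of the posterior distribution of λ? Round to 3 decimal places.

λ̂_MAP = 0.209

The Exponential(rate=λ) likelihood is ∝ λ^n e^(−λΣtᵢ). Here n = 4 and Σtᵢ = 4.08 + 10.86 + 0.79 + 8.96 = 24.69.
Posterior ∝ λ^2e^(−4λ) · λ^4e^(−24.69λ) = λ^6e^(−28.69λ), i.e. Gamma(7, 28.69).
Mode = (a−1)/b = 6/28.69 ≈ 0.209.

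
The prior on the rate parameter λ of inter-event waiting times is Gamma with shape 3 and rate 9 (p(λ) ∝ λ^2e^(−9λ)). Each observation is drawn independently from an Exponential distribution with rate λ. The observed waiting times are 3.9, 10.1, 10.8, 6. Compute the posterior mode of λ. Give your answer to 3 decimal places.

The Exponential(rate=λ) likelihood is ∝ λ^n e^(−λΣtᵢ). Here n = 4 and Σtᵢ = 3.9 + 10.1 + 10.8 + 6 = 30.8.
Posterior ∝ λ^2e^(−9λ) · λ^4e^(−30.8λ) = λ^6e^(−39.8λ), i.e. Gamma(7, 39.8).
Mode = (a−1)/b = 6/39.8 ≈ 0.151.

λ̂_MAP = 0.151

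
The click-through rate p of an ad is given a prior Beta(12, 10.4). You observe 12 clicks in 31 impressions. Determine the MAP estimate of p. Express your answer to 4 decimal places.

p̂_MAP = 0.4475

Prior: Beta(12, 10.4).
Data: 12 successes in 31 trials. The binomial likelihood contributes p^12(1−p)^19, so the posterior is Beta(12+12, 10.4+19) = Beta(24, 29.4).
For Beta(a, b) with a, b > 1 the mode is (a−1)/(a+b−2) = 23/51.4 ≈ 0.4475.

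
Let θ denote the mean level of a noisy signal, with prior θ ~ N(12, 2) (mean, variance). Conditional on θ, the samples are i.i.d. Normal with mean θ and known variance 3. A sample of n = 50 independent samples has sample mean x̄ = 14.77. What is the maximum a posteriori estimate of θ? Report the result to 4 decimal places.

n = 50, x̄ = 14.77.
For a Normal prior and Normal likelihood with known variance, the posterior is Normal; its mode equals its mean, the precision-weighted average.
Prior precision 1/σ₀² = 1/2 = 0.5; data precision n/σ² = 50/3.
θ̂ = (0.5·12 + (50/3)·14.77) / (0.5 + 50/3) = (1513/6)/(103/6) = 1513/103 ≈ 14.6893.

θ̂_MAP = 14.6893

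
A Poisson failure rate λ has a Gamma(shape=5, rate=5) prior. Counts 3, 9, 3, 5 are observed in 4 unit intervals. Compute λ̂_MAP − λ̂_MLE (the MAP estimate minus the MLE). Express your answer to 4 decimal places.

Σxᵢ = 20. Posterior is Gamma(25, 9); MAP = (25−1)/9 = 24/9 ≈ 2.66667.
MLE = x̄ = 20/4 ≈ 5.00000.
Difference = 24/9 − 20/4 = -7/3 ≈ -2.3333.

MAP − MLE = -2.3333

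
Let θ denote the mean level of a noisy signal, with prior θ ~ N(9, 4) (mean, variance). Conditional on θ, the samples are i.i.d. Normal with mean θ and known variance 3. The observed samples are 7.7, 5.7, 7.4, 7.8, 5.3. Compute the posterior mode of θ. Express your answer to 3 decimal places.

θ̂_MAP = 7.070

n = 5; x̄ = (7.7 + 5.7 + 7.4 + 7.8 + 5.3)/5 = 33.9/5 = 6.78.
For a Normal prior and Normal likelihood with known variance, the posterior is Normal; its mode equals its mean, the precision-weighted average.
Prior precision 1/σ₀² = 1/4 = 0.25; data precision n/σ² = 5/3.
θ̂ = (0.25·9 + (5/3)·6.78) / (0.25 + 5/3) = 13.55/(23/12) = 813/115 ≈ 7.070.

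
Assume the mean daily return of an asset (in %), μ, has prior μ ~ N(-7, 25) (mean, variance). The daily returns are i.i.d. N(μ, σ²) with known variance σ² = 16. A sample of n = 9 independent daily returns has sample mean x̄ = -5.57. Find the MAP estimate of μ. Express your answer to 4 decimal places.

μ̂_MAP = -5.6649

n = 9, x̄ = -5.57.
For a Normal prior and Normal likelihood with known variance, the posterior is Normal; its mode equals its mean, the precision-weighted average.
Prior precision 1/σ₀² = 1/25 = 0.04; data precision n/σ² = 9/16 = 0.5625.
μ̂ = (0.04·(-7) + 0.5625·(-5.57)) / (0.04 + 0.5625) = (-3.413125)/0.6025 = -5461/964 ≈ -5.6649.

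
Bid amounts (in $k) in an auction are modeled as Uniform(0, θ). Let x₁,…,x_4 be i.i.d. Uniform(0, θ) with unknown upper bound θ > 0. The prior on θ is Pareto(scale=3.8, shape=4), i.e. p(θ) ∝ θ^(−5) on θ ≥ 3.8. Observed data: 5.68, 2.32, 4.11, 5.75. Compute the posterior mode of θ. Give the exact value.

θ̂_MAP = 5.75

The Uniform(0, θ) likelihood is θ^(−n) for θ ≥ max(xᵢ), zero otherwise. Here max(xᵢ) = 5.75.
Posterior ∝ θ^(−5) · θ^(−4) = θ^(−9) on θ ≥ max(3.8, 5.75) = 5.75.
This density is strictly decreasing in θ, so the posterior mode lies at the lower boundary of the support.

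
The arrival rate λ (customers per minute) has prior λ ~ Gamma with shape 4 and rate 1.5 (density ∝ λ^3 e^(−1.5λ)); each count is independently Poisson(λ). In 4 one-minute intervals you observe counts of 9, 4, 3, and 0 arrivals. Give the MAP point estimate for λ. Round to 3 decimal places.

λ̂_MAP = 3.455

Σxᵢ = 9+4+3+0 = 16, with n = 4.
Posterior ∝ λ^3e^(−1.5λ) · λ^16e^(−4λ) = λ^19e^(−5.5λ), i.e. Gamma(shape=20, rate=5.5).
The mode of a Gamma(a, b) with a ≥ 1 (shape–rate) is (a−1)/b = 19/5.5 ≈ 3.455.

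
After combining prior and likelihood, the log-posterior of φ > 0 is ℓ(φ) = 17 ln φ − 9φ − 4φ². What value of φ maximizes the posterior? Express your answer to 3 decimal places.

φ̂_MAP = 1.000

ℓ'(φ) = 17/φ − 9 − 8φ. Setting this to zero and multiplying by φ: 8φ² + 9φ − 17 = 0.
φ = (−9 + √(9² + 4·8·17)) / (2·8) = (−9 + √625) / 16 = (−9 + 25)/16 = 1.
ℓ''(φ) = −17/φ² − 8 < 0, confirming a maximum.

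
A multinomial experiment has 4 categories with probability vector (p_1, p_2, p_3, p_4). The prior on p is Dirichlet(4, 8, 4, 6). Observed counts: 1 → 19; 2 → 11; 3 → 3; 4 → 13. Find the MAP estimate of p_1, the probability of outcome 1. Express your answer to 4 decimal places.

MAP estimate: 0.3438

The posterior is Dirichlet(αᵢ + nᵢ) = Dirichlet(23, 19, 7, 19).
For a Dirichlet(a₁,…,a_K) with all aᵢ > 1, the mode has j-th component (aⱼ − 1)/(Σaᵢ − K).
Here Σaᵢ = 68 and K = 4, so p_1 = (23 − 1)/(68 − 4) = 22/64 ≈ 0.3438.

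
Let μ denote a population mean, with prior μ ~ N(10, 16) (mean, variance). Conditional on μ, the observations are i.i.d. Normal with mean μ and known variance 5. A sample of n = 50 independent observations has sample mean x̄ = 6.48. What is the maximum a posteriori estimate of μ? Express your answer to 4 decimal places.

n = 50, x̄ = 6.48.
For a Normal prior and Normal likelihood with known variance, the posterior is Normal; its mode equals its mean, the precision-weighted average.
Prior precision 1/σ₀² = 1/16 = 0.0625; data precision n/σ² = 50/5 = 10.
μ̂ = (0.0625·10 + 10·6.48) / (0.0625 + 10) = 65.425/10.0625 = 5234/805 ≈ 6.5019.

μ̂_MAP = 6.5019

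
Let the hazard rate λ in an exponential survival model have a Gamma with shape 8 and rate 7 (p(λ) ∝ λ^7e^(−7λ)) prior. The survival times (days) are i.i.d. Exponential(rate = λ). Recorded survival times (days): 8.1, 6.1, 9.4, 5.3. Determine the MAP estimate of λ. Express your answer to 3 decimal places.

λ̂_MAP = 0.306

The Exponential(rate=λ) likelihood is ∝ λ^n e^(−λΣtᵢ). Here n = 4 and Σtᵢ = 8.1 + 6.1 + 9.4 + 5.3 = 28.9.
Posterior ∝ λ^7e^(−7λ) · λ^4e^(−28.9λ) = λ^11e^(−35.9λ), i.e. Gamma(12, 35.9).
Mode = (a−1)/b = 11/35.9 ≈ 0.306.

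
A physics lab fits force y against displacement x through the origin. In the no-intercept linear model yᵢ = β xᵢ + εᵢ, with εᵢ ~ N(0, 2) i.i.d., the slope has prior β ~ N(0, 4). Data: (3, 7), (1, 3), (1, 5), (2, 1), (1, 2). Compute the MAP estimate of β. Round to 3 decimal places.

log p(β | y) = −Σ(yᵢ − βxᵢ)²/(2·2) − β²/(2·4) + const.
Setting the derivative to zero: Σxᵢ(yᵢ − βxᵢ)/2 − β/4 = 0, so β = Σxᵢyᵢ / (Σxᵢ² + σ²/τ²).
Σxᵢyᵢ = 3·7 + 1·3 + 1·5 + 2·1 + 1·2 = 33; Σxᵢ² = 16; σ²/τ² = 0.5.
β̂_MAP = 33 / (16 + 0.5) = 33/16.5 ≈ 2.000.

β̂_MAP = 2.000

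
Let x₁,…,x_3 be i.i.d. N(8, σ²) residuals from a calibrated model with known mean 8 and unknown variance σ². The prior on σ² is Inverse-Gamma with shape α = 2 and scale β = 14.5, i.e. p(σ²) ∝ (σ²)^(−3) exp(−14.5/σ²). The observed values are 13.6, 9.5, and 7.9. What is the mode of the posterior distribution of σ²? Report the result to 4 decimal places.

σ̂²_MAP = 6.9578

Sum of squared deviations about the known mean: SS = (13.6−8)² + (9.5−8)² + (7.9−8)² = 33.62.
The Normal likelihood contributes (σ²)^(−n/2) exp(−SS/(2σ²)), so the posterior is Inverse-Gamma(α + n/2, β + SS/2) = Inverse-Gamma(3.5, 31.31).
The mode of Inverse-Gamma(a, b) is b/(a+1) = 31.31/4.5 ≈ 6.9578.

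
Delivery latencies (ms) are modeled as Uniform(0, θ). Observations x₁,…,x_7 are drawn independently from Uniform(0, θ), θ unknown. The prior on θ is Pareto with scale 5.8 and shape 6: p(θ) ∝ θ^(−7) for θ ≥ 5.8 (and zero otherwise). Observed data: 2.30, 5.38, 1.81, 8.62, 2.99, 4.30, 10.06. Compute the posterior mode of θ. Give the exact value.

θ̂_MAP = 10.06

The Uniform(0, θ) likelihood is θ^(−n) for θ ≥ max(xᵢ), zero otherwise. Here max(xᵢ) = 10.06.
Posterior ∝ θ^(−7) · θ^(−7) = θ^(−14) on θ ≥ max(5.8, 10.06) = 10.06.
This density is strictly decreasing in θ, so the posterior mode lies at the lower boundary of the support.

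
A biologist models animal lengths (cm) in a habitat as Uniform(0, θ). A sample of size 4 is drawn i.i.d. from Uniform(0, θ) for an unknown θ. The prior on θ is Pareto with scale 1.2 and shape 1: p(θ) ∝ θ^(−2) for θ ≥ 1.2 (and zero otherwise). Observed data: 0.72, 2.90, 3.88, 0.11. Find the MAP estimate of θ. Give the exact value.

The Uniform(0, θ) likelihood is θ^(−n) for θ ≥ max(xᵢ), zero otherwise. Here max(xᵢ) = 3.88.
Posterior ∝ θ^(−2) · θ^(−4) = θ^(−6) on θ ≥ max(1.2, 3.88) = 3.88.
This density is strictly decreasing in θ, so the posterior mode lies at the lower boundary of the support.

θ̂_MAP = 3.88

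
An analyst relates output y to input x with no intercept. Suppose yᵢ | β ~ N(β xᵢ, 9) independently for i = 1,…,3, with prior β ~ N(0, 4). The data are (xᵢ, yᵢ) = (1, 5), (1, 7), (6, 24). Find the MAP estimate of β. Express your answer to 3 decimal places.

β̂_MAP = 3.876

log p(β | y) = −Σ(yᵢ − βxᵢ)²/(2·9) − β²/(2·4) + const.
Setting the derivative to zero: Σxᵢ(yᵢ − βxᵢ)/9 − β/4 = 0, so β = Σxᵢyᵢ / (Σxᵢ² + σ²/τ²).
Σxᵢyᵢ = 1·5 + 1·7 + 6·24 = 156; Σxᵢ² = 38; σ²/τ² = 2.25.
β̂_MAP = 156 / (38 + 2.25) = 156/40.25 ≈ 3.876.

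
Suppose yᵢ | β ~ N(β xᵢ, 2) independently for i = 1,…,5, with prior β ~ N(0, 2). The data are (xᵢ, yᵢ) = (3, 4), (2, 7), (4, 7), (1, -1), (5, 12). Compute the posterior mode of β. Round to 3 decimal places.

β̂_MAP = 2.018

log p(β | y) = −Σ(yᵢ − βxᵢ)²/(2·2) − β²/(2·2) + const.
Setting the derivative to zero: Σxᵢ(yᵢ − βxᵢ)/2 − β/2 = 0, so β = Σxᵢyᵢ / (Σxᵢ² + σ²/τ²).
Σxᵢyᵢ = 3·4 + 2·7 + 4·7 + 1·(-1) + 5·12 = 113; Σxᵢ² = 55; σ²/τ² = 1.
β̂_MAP = 113 / (55 + 1) = 113/56 ≈ 2.018.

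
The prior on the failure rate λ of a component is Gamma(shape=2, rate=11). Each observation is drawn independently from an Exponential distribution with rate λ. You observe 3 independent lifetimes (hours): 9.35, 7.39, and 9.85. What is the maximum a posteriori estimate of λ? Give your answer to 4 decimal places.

λ̂_MAP = 0.1064

The Exponential(rate=λ) likelihood is ∝ λ^n e^(−λΣtᵢ). Here n = 3 and Σtᵢ = 9.35 + 7.39 + 9.85 = 26.59.
Posterior ∝ λe^(−11λ) · λ^3e^(−26.59λ) = λ^4e^(−37.59λ), i.e. Gamma(5, 37.59).
Mode = (a−1)/b = 4/37.59 ≈ 0.1064.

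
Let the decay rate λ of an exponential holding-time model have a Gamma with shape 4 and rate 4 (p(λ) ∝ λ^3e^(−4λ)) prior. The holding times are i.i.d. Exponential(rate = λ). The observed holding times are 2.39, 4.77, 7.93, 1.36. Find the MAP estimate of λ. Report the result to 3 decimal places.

The Exponential(rate=λ) likelihood is ∝ λ^n e^(−λΣtᵢ). Here n = 4 and Σtᵢ = 2.39 + 4.77 + 7.93 + 1.36 = 16.45.
Posterior ∝ λ^3e^(−4λ) · λ^4e^(−16.45λ) = λ^7e^(−20.45λ), i.e. Gamma(8, 20.45).
Mode = (a−1)/b = 7/20.45 ≈ 0.342.

λ̂_MAP = 0.342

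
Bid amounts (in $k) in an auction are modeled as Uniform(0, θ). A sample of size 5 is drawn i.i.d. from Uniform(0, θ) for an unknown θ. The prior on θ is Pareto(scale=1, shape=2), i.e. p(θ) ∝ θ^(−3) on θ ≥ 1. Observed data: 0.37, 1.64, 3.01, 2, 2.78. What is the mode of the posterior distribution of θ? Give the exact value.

θ̂_MAP = 3.01

The Uniform(0, θ) likelihood is θ^(−n) for θ ≥ max(xᵢ), zero otherwise. Here max(xᵢ) = 3.01.
Posterior ∝ θ^(−3) · θ^(−5) = θ^(−8) on θ ≥ max(1, 3.01) = 3.01.
This density is strictly decreasing in θ, so the posterior mode lies at the lower boundary of the support.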